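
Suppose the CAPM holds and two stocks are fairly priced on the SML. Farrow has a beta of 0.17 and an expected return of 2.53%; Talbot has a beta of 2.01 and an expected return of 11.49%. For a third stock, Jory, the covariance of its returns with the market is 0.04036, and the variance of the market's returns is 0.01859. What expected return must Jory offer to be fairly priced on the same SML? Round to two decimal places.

12.27%

MRP = (11.49% − 2.53%) / (2.01 − 0.17) = 4.8696%
R_f = 2.53% − 0.17 × 4.8696% = 1.7022%
β_Jory = Cov / Var(R_m) = 0.04036 / 0.01859 = 2.1711
E(R_Jory) = R_f + β × MRP = 1.7022% + 2.1711 × 4.8696% = 12.27%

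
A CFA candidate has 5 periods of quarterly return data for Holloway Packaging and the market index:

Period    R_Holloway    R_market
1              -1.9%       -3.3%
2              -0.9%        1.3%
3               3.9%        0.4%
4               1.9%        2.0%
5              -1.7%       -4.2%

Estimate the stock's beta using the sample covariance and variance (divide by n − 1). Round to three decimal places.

0.590

Mean R_i = (-1.9 − 0.9 + 3.9 + 1.9 − 1.7) / 5 = 0.2600%
Mean R_m = (-3.3 + 1.3 + 0.4 + 2.0 − 4.2) / 5 = -0.7600%
Σ(R_i − R̄_i)(R_m − R̄_m) = 18.5880  ⇒  Cov = 18.5880 / 4 = 4.6470
Σ(R_m − R̄_m)² = 31.4920  ⇒  Var(R_m) = 31.4920 / 4 = 7.8730
β = Cov / Var(R_m) = 4.6470 / 7.8730 = 0.5902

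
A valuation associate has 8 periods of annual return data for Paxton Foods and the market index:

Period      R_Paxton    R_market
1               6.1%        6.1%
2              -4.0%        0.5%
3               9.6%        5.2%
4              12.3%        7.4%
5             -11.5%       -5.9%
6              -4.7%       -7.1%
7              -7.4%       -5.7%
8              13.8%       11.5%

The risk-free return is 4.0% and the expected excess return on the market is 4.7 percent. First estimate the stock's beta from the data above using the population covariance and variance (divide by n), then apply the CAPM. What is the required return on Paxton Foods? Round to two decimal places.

10.11%

Mean R_i = (6.1 − 4.0 + 9.6 + 12.3 − 11.5 − 4.7 − 7.4 + 13.8) / 8 = 1.7750%
Mean R_m = (6.1 + 0.5 + 5.2 + 7.4 − 5.9 − 7.1 − 5.7 + 11.5) / 8 = 1.5000%
Σ(R_i − R̄_i)(R_m − R̄_m) = 456.9500  ⇒  Cov = 456.9500 / 8 = 57.1188
Σ(R_m − R̄_m)² = 351.2200  ⇒  Var(R_m) = 351.2200 / 8 = 43.9025
β = Cov / Var(R_m) = 57.1188 / 43.9025 = 1.3010
E(R) = R_f + β × MRP = 4.0% + 1.3010 × 4.7% = 10.11%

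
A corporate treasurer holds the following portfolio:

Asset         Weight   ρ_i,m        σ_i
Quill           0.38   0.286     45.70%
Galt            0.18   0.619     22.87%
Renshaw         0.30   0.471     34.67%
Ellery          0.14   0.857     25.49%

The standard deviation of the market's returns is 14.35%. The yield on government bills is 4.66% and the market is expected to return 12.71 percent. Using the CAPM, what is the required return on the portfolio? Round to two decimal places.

β_Quill = 0.286 × 45.70% / 14.35% = 0.9108
β_Galt = 0.619 × 22.87% / 14.35% = 0.9865
β_Renshaw = 0.471 × 34.67% / 14.35% = 1.1379
β_Ellery = 0.857 × 25.49% / 14.35% = 1.5223
β_P = Σ w_i β_i = 0.38×0.9108 + 0.18×0.9865 + 0.30×1.1379 + 0.14×1.5223 = 1.0782
MRP = 12.71% − 4.66% = 8.05%
E(R_P) = R_f + β_P × MRP = 4.66% + 1.0782 × 8.05% = 13.34%

13.34%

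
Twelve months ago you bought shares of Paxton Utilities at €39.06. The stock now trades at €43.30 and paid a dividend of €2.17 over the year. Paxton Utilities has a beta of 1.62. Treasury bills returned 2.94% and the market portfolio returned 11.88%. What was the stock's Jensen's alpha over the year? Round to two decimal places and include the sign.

Realised HPR = (P1 + D1 − P0) / P0 = (43.30 + 2.17 − 39.06) / 39.06 = 6.41 / 39.06 = 16.4107%
MRP = 11.88% − 2.94% = 8.94%
CAPM required = R_f + β·MRP = 2.94% + 1.62 × 8.94% = 17.4228%
α = realised − required = 16.4107% − 17.4228% = -1.01%

-1.01%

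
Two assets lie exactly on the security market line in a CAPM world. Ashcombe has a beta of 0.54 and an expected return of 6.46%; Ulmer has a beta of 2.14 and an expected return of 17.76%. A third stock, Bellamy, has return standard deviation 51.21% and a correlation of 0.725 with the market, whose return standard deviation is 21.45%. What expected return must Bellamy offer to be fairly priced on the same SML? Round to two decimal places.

MRP = (17.76% − 6.46%) / (2.14 − 0.54) = 7.0625%
R_f = 6.46% − 0.54 × 7.0625% = 2.6463%
β_Bellamy = ρ·σ_i/σ_m = 0.725 × 51.21 / 21.45 = 1.7309
E(R_Bellamy) = R_f + β × MRP = 2.6463% + 1.7309 × 7.0625% = 14.87%

14.87%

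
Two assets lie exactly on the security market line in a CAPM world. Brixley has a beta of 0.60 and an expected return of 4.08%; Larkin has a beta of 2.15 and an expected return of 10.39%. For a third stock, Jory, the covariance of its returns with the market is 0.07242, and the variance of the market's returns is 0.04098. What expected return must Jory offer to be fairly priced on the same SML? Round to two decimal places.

8.83%

MRP = (10.39% − 4.08%) / (2.15 − 0.60) = 4.0710%
R_f = 4.08% − 0.60 × 4.0710% = 1.6374%
β_Jory = Cov / Var(R_m) = 0.07242 / 0.04098 = 1.7672
E(R_Jory) = R_f + β × MRP = 1.6374% + 1.7672 × 4.0710% = 8.83%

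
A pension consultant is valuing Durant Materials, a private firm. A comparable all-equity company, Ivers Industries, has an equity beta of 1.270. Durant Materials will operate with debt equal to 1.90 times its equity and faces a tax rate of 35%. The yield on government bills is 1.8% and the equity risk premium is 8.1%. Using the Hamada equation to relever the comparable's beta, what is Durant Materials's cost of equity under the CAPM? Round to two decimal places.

β_L = β_U × [1 + (1 − t)(D/E)] = 1.270 × [1 + (1 − 0.35) × 1.90]
    = 1.270 × [1 + 0.65 × 1.90] = 1.270 × 2.2350 = 2.8385
E(R) = R_f + β_L × MRP = 1.8% + 2.8385 × 8.1% = 24.79%

24.79%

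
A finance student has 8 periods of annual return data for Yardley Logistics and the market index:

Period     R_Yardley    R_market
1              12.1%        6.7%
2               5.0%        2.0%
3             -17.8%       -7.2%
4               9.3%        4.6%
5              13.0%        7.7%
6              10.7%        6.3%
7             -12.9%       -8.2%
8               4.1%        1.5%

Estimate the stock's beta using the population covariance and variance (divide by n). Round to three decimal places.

Mean R_i = (12.1 + 5.0 − 17.8 + 9.3 + 13.0 + 10.7 − 12.9 + 4.1) / 8 = 2.9375%
Mean R_m = (6.7 + 2.0 − 7.2 + 4.6 + 7.7 + 6.3 − 8.2 + 1.5) / 8 = 1.6750%
Σ(R_i − R̄_i)(R_m − R̄_m) = 502.0875  ⇒  Cov = 502.0875 / 8 = 62.7609
Σ(R_m − R̄_m)² = 267.9150  ⇒  Var(R_m) = 267.9150 / 8 = 33.4894
β = Cov / Var(R_m) = 62.7609 / 33.4894 = 1.8741

1.874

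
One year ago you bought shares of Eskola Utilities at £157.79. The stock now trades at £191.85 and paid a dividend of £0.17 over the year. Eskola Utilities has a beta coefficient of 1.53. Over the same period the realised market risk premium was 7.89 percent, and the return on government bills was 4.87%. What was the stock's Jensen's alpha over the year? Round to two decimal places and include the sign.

+4.75%

Realised HPR = (P1 + D1 − P0) / P0 = (191.85 + 0.17 − 157.79) / 157.79 = 34.23 / 157.79 = 21.6934%
CAPM required = R_f + β·MRP = 4.87% + 1.53 × 7.89% = 16.9417%
α = realised − required = 21.6934% − 16.9417% = +4.75%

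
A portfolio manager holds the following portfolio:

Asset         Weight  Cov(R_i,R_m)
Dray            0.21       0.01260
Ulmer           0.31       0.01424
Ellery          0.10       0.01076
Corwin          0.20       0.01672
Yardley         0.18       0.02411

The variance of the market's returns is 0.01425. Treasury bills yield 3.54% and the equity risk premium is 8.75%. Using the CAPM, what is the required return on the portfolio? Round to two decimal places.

13.25%

β_Dray = 0.01260 / 0.01425 = 0.8842
β_Ulmer = 0.01424 / 0.01425 = 0.9993
β_Ellery = 0.01076 / 0.01425 = 0.7551
β_Corwin = 0.01672 / 0.01425 = 1.1733
β_Yardley = 0.02411 / 0.01425 = 1.6919
β_P = Σ w_i β_i = 0.21×0.8842 + 0.31×0.9993 + 0.10×0.7551 + 0.20×1.1733 + 0.18×1.6919 = 1.1102
E(R_P) = R_f + β_P × MRP = 3.54% + 1.1102 × 8.75% = 13.25%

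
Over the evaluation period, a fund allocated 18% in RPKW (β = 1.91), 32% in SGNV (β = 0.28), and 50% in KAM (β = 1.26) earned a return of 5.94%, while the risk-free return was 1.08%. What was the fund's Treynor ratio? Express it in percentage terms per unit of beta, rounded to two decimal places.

β_P = 0.18×1.91 + 0.32×0.28 + 0.50×1.26 = 1.0634
Treynor = (R_P − R_f) / β_P = (5.94% − 1.08%) / 1.0634 = 4.86% / 1.0634 = 4.57%

4.57%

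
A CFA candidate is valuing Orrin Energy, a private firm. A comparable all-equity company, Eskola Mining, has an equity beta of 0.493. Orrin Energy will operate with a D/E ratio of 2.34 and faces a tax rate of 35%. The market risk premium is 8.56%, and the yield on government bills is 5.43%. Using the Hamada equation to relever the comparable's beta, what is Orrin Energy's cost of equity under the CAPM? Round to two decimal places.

16.07%

β_L = β_U × [1 + (1 − t)(D/E)] = 0.493 × [1 + (1 − 0.35) × 2.34]
    = 0.493 × [1 + 0.65 × 2.34] = 0.493 × 2.5210 = 1.2429
E(R) = R_f + β_L × MRP = 5.43% + 1.2429 × 8.56% = 16.07%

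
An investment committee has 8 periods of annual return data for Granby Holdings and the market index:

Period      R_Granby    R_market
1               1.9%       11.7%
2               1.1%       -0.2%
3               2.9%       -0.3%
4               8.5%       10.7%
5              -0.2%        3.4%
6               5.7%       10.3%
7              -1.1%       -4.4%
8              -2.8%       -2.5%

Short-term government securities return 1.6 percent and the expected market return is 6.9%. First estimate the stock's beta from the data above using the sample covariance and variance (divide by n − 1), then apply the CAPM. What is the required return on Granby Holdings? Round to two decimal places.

3.86%

Mean R_i = (1.9 + 1.1 + 2.9 + 8.5 − 0.2 + 5.7 − 1.1 − 2.8) / 8 = 2.0000%
Mean R_m = (11.7 − 0.2 − 0.3 + 10.7 + 3.4 + 10.3 − 4.4 − 2.5) / 8 = 3.5875%
Σ(R_i − R̄_i)(R_m − R̄_m) = 124.5600  ⇒  Cov = 124.5600 / 7 = 17.7943
Σ(R_m − R̄_m)² = 291.8088  ⇒  Var(R_m) = 291.8088 / 7 = 41.6870
β = Cov / Var(R_m) = 17.7943 / 41.6870 = 0.4269
MRP = 6.9% − 1.6% = 5.30%
E(R) = R_f + β × MRP = 1.6% + 0.4269 × 5.3% = 3.86%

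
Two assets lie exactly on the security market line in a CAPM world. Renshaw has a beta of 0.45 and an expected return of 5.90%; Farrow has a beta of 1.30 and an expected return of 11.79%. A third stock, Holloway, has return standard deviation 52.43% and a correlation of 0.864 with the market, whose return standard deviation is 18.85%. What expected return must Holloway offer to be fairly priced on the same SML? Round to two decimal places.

MRP = (11.79% − 5.90%) / (1.30 − 0.45) = 6.9294%
R_f = 5.90% − 0.45 × 6.9294% = 2.7818%
β_Holloway = ρ·σ_i/σ_m = 0.864 × 52.43 / 18.85 = 2.4032
E(R_Holloway) = R_f + β × MRP = 2.7818% + 2.4032 × 6.9294% = 19.43%

19.43%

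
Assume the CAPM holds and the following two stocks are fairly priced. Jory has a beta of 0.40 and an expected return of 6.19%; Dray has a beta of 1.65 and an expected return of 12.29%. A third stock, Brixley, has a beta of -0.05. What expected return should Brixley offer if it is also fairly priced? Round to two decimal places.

3.99%

MRP (SML slope) = (12.29% − 6.19%) / (1.65 − 0.40) = 6.10% / 1.25 = 4.8800%
R_f (intercept) = 6.19% − 0.40 × 4.8800% = 4.2380%
E(R_Brixley) = R_f + β × MRP = 4.2380% + -0.05 × 4.8800% = 3.99%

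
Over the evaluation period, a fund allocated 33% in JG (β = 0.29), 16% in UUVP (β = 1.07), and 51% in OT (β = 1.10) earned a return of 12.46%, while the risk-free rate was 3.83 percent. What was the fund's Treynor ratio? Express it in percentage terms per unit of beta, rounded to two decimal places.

10.42%

β_P = 0.33×0.29 + 0.16×1.07 + 0.51×1.10 = 0.8279
Treynor = (R_P − R_f) / β_P = (12.46% − 3.83%) / 0.8279 = 8.63% / 0.8279 = 10.42%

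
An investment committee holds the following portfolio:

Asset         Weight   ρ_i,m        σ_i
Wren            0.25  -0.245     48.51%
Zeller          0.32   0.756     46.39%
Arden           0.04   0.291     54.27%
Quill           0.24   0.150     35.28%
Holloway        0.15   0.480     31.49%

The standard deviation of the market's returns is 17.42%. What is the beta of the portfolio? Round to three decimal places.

0.713

β_Wren = -0.245 × 48.51% / 17.42% = -0.6823
β_Zeller = 0.756 × 46.39% / 17.42% = 2.0133
β_Arden = 0.291 × 54.27% / 17.42% = 0.9066
β_Quill = 0.150 × 35.28% / 17.42% = 0.3038
β_Holloway = 0.480 × 31.49% / 17.42% = 0.8677
β_P = Σ w_i β_i = 0.25×-0.6823 + 0.32×2.0133 + 0.04×0.9066 + 0.24×0.3038 + 0.15×0.8677 = 0.7130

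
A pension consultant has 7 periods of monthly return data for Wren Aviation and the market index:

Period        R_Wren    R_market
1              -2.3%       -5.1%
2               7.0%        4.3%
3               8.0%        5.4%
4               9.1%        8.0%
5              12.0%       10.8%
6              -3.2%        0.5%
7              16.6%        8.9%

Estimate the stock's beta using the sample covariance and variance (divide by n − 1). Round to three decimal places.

Mean R_i = (-2.3 + 7.0 + 8.0 + 9.1 + 12.0 − 3.2 + 16.6) / 7 = 6.7429%
Mean R_m = (-5.1 + 4.3 + 5.4 + 8.0 + 10.8 + 0.5 + 8.9) / 7 = 4.6857%
Σ(R_i − R̄_i)(R_m − R̄_m) = 212.4043  ⇒  Cov = 212.4043 / 6 = 35.4007
Σ(R_m − R̄_m)² = 180.0686  ⇒  Var(R_m) = 180.0686 / 6 = 30.0114
β = Cov / Var(R_m) = 35.4007 / 30.0114 = 1.1796

1.180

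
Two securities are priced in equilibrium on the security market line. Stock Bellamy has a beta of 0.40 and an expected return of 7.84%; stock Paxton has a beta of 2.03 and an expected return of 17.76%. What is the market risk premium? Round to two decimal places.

6.09%

Both satisfy E(R) = R_f + β·MRP, so the slope of the SML is
MRP = (17.76% − 7.84%) / (2.03 − 0.40) = 9.92% / 1.63 = 6.0859%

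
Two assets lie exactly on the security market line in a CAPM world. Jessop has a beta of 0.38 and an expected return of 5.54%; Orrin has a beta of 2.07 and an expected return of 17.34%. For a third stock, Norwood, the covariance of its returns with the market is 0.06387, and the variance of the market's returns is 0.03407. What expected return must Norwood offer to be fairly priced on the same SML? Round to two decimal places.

15.98%

MRP = (17.34% − 5.54%) / (2.07 − 0.38) = 6.9822%
R_f = 5.54% − 0.38 × 6.9822% = 2.8868%
β_Norwood = Cov / Var(R_m) = 0.06387 / 0.03407 = 1.8747
E(R_Norwood) = R_f + β × MRP = 2.8868% + 1.8747 × 6.9822% = 15.98%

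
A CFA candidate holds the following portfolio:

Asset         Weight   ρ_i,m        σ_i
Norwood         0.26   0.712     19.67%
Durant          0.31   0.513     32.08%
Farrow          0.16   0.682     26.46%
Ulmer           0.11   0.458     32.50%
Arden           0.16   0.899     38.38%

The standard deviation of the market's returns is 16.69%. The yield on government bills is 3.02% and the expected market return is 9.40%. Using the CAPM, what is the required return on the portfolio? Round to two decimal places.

β_Norwood = 0.712 × 19.67% / 16.69% = 0.8391
β_Durant = 0.513 × 32.08% / 16.69% = 0.9860
β_Farrow = 0.682 × 26.46% / 16.69% = 1.0812
β_Ulmer = 0.458 × 32.50% / 16.69% = 0.8919
β_Arden = 0.899 × 38.38% / 16.69% = 2.0673
β_P = Σ w_i β_i = 0.26×0.8391 + 0.31×0.9860 + 0.16×1.0812 + 0.11×0.8919 + 0.16×2.0673 = 1.1257
MRP = 9.40% − 3.02% = 6.38%
E(R_P) = R_f + β_P × MRP = 3.02% + 1.1257 × 6.38% = 10.20%

10.20%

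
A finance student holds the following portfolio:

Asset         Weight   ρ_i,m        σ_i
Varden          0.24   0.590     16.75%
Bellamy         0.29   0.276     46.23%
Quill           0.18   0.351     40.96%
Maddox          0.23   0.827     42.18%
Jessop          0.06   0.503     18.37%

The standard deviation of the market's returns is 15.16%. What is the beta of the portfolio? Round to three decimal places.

1.137

β_Varden = 0.590 × 16.75% / 15.16% = 0.6519
β_Bellamy = 0.276 × 46.23% / 15.16% = 0.8417
β_Quill = 0.351 × 40.96% / 15.16% = 0.9483
β_Maddox = 0.827 × 42.18% / 15.16% = 2.3010
β_Jessop = 0.503 × 18.37% / 15.16% = 0.6095
β_P = Σ w_i β_i = 0.24×0.6519 + 0.29×0.8417 + 0.18×0.9483 + 0.23×2.3010 + 0.06×0.6095 = 1.1370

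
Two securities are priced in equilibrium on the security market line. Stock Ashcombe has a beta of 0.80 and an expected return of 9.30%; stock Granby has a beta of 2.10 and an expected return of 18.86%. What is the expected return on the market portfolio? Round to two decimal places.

10.77%

Both satisfy E(R) = R_f + β·MRP, so the slope of the SML is
MRP = (18.86% − 9.30%) / (2.10 − 0.80) = 9.56% / 1.30 = 7.3538%
R_f = E(R_Ashcombe) − β_Ashcombe·MRP = 9.30% − 0.80 × 7.3538% = 3.4170%
E(R_m) = R_f + MRP = 3.4170% + 7.3538% = 10.77%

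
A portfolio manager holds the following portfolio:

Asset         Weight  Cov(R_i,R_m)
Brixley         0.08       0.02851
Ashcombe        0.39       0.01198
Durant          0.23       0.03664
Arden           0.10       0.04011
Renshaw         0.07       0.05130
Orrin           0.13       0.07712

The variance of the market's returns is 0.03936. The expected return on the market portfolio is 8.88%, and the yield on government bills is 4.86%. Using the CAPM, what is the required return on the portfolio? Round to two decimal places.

β_Brixley = 0.02851 / 0.03936 = 0.7243
β_Ashcombe = 0.01198 / 0.03936 = 0.3044
β_Durant = 0.03664 / 0.03936 = 0.9309
β_Arden = 0.04011 / 0.03936 = 1.0191
β_Renshaw = 0.05130 / 0.03936 = 1.3034
β_Orrin = 0.07712 / 0.03936 = 1.9593
β_P = Σ w_i β_i = 0.08×0.7243 + 0.39×0.3044 + 0.23×0.9309 + 0.10×1.0191 + 0.07×1.3034 + 0.13×1.9593 = 0.8386
MRP = 8.88% − 4.86% = 4.02%
E(R_P) = R_f + β_P × MRP = 4.86% + 0.8386 × 4.02% = 8.23%

8.23%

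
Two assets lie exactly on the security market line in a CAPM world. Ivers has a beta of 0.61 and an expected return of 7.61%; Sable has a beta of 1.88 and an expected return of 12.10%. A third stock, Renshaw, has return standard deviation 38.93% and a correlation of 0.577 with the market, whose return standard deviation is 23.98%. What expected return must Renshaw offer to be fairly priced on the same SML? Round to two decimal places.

MRP = (12.10% − 7.61%) / (1.88 − 0.61) = 3.5354%
R_f = 7.61% − 0.61 × 3.5354% = 5.4534%
β_Renshaw = ρ·σ_i/σ_m = 0.577 × 38.93 / 23.98 = 0.9367
E(R_Renshaw) = R_f + β × MRP = 5.4534% + 0.9367 × 3.5354% = 8.77%

8.77%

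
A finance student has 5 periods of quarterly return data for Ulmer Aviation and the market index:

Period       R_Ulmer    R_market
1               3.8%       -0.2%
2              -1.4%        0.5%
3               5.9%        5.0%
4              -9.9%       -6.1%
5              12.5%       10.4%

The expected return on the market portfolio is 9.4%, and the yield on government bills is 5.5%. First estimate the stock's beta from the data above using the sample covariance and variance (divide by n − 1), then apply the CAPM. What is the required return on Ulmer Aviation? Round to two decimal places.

Mean R_i = (3.8 − 1.4 + 5.9 − 9.9 + 12.5) / 5 = 2.1800%
Mean R_m = (-0.2 + 0.5 + 5.0 − 6.1 + 10.4) / 5 = 1.9200%
Σ(R_i − R̄_i)(R_m − R̄_m) = 197.5020  ⇒  Cov = 197.5020 / 4 = 49.3755
Σ(R_m − R̄_m)² = 152.2280  ⇒  Var(R_m) = 152.2280 / 4 = 38.0570
β = Cov / Var(R_m) = 49.3755 / 38.0570 = 1.2974
MRP = 9.4% − 5.5% = 3.90%
E(R) = R_f + β × MRP = 5.5% + 1.2974 × 3.9% = 10.56%

10.56%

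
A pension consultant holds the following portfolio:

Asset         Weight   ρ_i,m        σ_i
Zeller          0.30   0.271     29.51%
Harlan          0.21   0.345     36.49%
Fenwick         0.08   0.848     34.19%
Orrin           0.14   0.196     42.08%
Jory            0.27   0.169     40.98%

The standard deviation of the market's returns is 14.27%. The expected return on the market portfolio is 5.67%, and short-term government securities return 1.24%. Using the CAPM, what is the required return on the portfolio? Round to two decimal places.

β_Zeller = 0.271 × 29.51% / 14.27% = 0.5604
β_Harlan = 0.345 × 36.49% / 14.27% = 0.8822
β_Fenwick = 0.848 × 34.19% / 14.27% = 2.0318
β_Orrin = 0.196 × 42.08% / 14.27% = 0.5780
β_Jory = 0.169 × 40.98% / 14.27% = 0.4853
β_P = Σ w_i β_i = 0.30×0.5604 + 0.21×0.8822 + 0.08×2.0318 + 0.14×0.5780 + 0.27×0.4853 = 0.7279
MRP = 5.67% − 1.24% = 4.43%
E(R_P) = R_f + β_P × MRP = 1.24% + 0.7279 × 4.43% = 4.46%

4.46%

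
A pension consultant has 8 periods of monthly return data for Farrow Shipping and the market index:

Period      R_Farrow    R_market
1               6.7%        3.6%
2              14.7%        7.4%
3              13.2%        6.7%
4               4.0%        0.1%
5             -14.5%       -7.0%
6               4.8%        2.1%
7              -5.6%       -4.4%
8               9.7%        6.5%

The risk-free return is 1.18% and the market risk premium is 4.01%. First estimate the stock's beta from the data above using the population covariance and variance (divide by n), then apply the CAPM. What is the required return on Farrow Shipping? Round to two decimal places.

8.40%

Mean R_i = (6.7 + 14.7 + 13.2 + 4.0 − 14.5 + 4.8 − 5.6 + 9.7) / 8 = 4.1250%
Mean R_m = (3.6 + 7.4 + 6.7 + 0.1 − 7.0 + 2.1 − 4.4 + 6.5) / 8 = 1.8750%
Σ(R_i − R̄_i)(R_m − R̄_m) = 359.1350  ⇒  Cov = 359.1350 / 8 = 44.8919
Σ(R_m − R̄_m)² = 199.5150  ⇒  Var(R_m) = 199.5150 / 8 = 24.9394
β = Cov / Var(R_m) = 44.8919 / 24.9394 = 1.8000
E(R) = R_f + β × MRP = 1.18% + 1.8000 × 4.01% = 8.40%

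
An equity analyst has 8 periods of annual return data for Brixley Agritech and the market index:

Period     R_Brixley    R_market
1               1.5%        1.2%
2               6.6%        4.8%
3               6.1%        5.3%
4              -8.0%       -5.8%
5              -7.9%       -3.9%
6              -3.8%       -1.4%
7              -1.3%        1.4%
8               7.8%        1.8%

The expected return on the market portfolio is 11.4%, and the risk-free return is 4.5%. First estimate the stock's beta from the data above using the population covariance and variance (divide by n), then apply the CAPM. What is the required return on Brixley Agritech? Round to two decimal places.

14.81%

Mean R_i = (1.5 + 6.6 + 6.1 − 8.0 − 7.9 − 3.8 − 1.3 + 7.8) / 8 = 0.1250%
Mean R_m = (1.2 + 4.8 + 5.3 − 5.8 − 3.9 − 1.4 + 1.4 + 1.8) / 8 = 0.4250%
Σ(R_i − R̄_i)(R_m − R̄_m) = 160.1350  ⇒  Cov = 160.1350 / 8 = 20.0169
Σ(R_m − R̄_m)² = 107.1350  ⇒  Var(R_m) = 107.1350 / 8 = 13.3919
β = Cov / Var(R_m) = 20.0169 / 13.3919 = 1.4947
MRP = 11.4% − 4.5% = 6.90%
E(R) = R_f + β × MRP = 4.5% + 1.4947 × 6.9% = 14.81%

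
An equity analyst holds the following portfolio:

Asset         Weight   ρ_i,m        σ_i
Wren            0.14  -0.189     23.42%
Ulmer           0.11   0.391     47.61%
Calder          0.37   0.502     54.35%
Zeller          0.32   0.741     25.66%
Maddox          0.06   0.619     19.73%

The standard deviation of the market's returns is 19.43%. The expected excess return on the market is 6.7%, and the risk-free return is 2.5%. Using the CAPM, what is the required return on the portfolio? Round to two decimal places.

β_Wren = -0.189 × 23.42% / 19.43% = -0.2278
β_Ulmer = 0.391 × 47.61% / 19.43% = 0.9581
β_Calder = 0.502 × 54.35% / 19.43% = 1.4042
β_Zeller = 0.741 × 25.66% / 19.43% = 0.9786
β_Maddox = 0.619 × 19.73% / 19.43% = 0.6286
β_P = Σ w_i β_i = 0.14×-0.2278 + 0.11×0.9581 + 0.37×1.4042 + 0.32×0.9786 + 0.06×0.6286 = 0.9439
E(R_P) = R_f + β_P × MRP = 2.5% + 0.9439 × 6.7% = 8.82%

8.82%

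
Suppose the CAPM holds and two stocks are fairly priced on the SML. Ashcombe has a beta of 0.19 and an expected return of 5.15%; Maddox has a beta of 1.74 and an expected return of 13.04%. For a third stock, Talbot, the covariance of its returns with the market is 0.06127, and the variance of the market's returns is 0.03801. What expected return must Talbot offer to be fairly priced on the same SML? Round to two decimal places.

MRP = (13.04% − 5.15%) / (1.74 − 0.19) = 5.0903%
R_f = 5.15% − 0.19 × 5.0903% = 4.1828%
β_Talbot = Cov / Var(R_m) = 0.06127 / 0.03801 = 1.6119
E(R_Talbot) = R_f + β × MRP = 4.1828% + 1.6119 × 5.0903% = 12.39%

12.39%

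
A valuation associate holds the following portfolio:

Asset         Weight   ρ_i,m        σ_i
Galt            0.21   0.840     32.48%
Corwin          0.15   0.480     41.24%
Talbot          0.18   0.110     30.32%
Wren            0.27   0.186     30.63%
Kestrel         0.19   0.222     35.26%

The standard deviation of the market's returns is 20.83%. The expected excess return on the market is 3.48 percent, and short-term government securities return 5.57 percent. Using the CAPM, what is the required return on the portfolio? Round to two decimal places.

7.63%

β_Galt = 0.840 × 32.48% / 20.83% = 1.3098
β_Corwin = 0.480 × 41.24% / 20.83% = 0.9503
β_Talbot = 0.110 × 30.32% / 20.83% = 0.1601
β_Wren = 0.186 × 30.63% / 20.83% = 0.2735
β_Kestrel = 0.222 × 35.26% / 20.83% = 0.3758
β_P = Σ w_i β_i = 0.21×1.3098 + 0.15×0.9503 + 0.18×0.1601 + 0.27×0.2735 + 0.19×0.3758 = 0.5917
E(R_P) = R_f + β_P × MRP = 5.57% + 0.5917 × 3.48% = 7.63%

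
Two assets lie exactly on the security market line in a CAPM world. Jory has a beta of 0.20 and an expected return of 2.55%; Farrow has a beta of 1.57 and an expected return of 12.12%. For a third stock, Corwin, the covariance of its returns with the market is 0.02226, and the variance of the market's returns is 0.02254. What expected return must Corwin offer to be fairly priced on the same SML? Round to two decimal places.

MRP = (12.12% − 2.55%) / (1.57 − 0.20) = 6.9854%
R_f = 2.55% − 0.20 × 6.9854% = 1.1529%
β_Corwin = Cov / Var(R_m) = 0.02226 / 0.02254 = 0.9876
E(R_Corwin) = R_f + β × MRP = 1.1529% + 0.9876 × 6.9854% = 8.05%

8.05%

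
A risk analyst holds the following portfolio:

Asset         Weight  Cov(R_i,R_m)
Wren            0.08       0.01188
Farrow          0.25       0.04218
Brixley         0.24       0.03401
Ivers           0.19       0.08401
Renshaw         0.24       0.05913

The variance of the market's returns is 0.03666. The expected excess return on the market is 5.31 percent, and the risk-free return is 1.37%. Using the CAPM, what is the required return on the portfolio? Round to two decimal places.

β_Wren = 0.01188 / 0.03666 = 0.3241
β_Farrow = 0.04218 / 0.03666 = 1.1506
β_Brixley = 0.03401 / 0.03666 = 0.9277
β_Ivers = 0.08401 / 0.03666 = 2.2916
β_Renshaw = 0.05913 / 0.03666 = 1.6129
β_P = Σ w_i β_i = 0.08×0.3241 + 0.25×1.1506 + 0.24×0.9277 + 0.19×2.2916 + 0.24×1.6129 = 1.3587
E(R_P) = R_f + β_P × MRP = 1.37% + 1.3587 × 5.31% = 8.58%

8.58%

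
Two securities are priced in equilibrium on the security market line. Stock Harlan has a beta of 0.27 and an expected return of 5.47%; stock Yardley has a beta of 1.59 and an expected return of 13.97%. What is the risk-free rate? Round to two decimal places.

3.73%

Both satisfy E(R) = R_f + β·MRP, so the slope of the SML is
MRP = (13.97% − 5.47%) / (1.59 − 0.27) = 8.50% / 1.32 = 6.4394%
R_f = E(R_Harlan) − β_Harlan·MRP = 5.47% − 0.27 × 6.4394% = 3.7314%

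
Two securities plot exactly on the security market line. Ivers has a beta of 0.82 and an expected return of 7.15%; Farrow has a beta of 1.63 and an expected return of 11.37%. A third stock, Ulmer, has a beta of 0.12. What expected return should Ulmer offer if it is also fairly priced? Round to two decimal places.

MRP (SML slope) = (11.37% − 7.15%) / (1.63 − 0.82) = 4.22% / 0.81 = 5.2099%
R_f (intercept) = 7.15% − 0.82 × 5.2099% = 2.8779%
E(R_Ulmer) = R_f + β × MRP = 2.8779% + 0.12 × 5.2099% = 3.50%

3.50%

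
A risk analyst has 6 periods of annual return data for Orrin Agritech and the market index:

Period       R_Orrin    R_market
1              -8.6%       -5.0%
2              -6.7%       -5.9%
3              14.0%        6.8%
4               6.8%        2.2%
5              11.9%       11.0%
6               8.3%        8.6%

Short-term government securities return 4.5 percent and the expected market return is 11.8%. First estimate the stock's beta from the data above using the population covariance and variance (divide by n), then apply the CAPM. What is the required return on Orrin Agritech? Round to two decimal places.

13.69%

Mean R_i = (-8.6 − 6.7 + 14.0 + 6.8 + 11.9 + 8.3) / 6 = 4.2833%
Mean R_m = (-5.0 − 5.9 + 6.8 + 2.2 + 11.0 + 8.6) / 6 = 2.9500%
Σ(R_i − R̄_i)(R_m − R̄_m) = 319.1550  ⇒  Cov = 319.1550 / 6 = 53.1925
Σ(R_m − R̄_m)² = 253.6350  ⇒  Var(R_m) = 253.6350 / 6 = 42.2725
β = Cov / Var(R_m) = 53.1925 / 42.2725 = 1.2583
MRP = 11.8% − 4.5% = 7.30%
E(R) = R_f + β × MRP = 4.5% + 1.2583 × 7.3% = 13.69%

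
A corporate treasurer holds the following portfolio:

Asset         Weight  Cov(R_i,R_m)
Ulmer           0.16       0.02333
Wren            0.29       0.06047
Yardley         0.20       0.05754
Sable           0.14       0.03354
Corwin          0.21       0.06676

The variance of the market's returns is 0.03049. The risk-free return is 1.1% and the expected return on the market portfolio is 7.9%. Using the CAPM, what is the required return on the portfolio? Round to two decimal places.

β_Ulmer = 0.02333 / 0.03049 = 0.7652
β_Wren = 0.06047 / 0.03049 = 1.9833
β_Yardley = 0.05754 / 0.03049 = 1.8872
β_Sable = 0.03354 / 0.03049 = 1.1000
β_Corwin = 0.06676 / 0.03049 = 2.1896
β_P = Σ w_i β_i = 0.16×0.7652 + 0.29×1.9833 + 0.20×1.8872 + 0.14×1.1000 + 0.21×2.1896 = 1.6888
MRP = 7.9% − 1.1% = 6.80%
E(R_P) = R_f + β_P × MRP = 1.1% + 1.6888 × 6.8% = 12.58%

12.58%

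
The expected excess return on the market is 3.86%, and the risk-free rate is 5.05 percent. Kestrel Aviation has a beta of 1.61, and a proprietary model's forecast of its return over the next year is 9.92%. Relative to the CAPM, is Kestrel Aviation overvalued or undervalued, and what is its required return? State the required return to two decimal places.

Required return = R_f + β·MRP = 5.05% + 1.61 × 3.86% = 11.26%
Forecast 9.92% < required 11.26% → the stock plots below the SML → overvalued.

Overvalued; required return 11.26%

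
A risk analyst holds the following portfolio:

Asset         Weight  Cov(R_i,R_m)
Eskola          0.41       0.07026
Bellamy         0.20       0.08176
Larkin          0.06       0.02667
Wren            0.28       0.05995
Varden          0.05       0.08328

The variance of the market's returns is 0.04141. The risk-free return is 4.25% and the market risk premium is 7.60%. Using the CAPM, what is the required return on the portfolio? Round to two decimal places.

16.68%

β_Eskola = 0.07026 / 0.04141 = 1.6967
β_Bellamy = 0.08176 / 0.04141 = 1.9744
β_Larkin = 0.02667 / 0.04141 = 0.6440
β_Wren = 0.05995 / 0.04141 = 1.4477
β_Varden = 0.08328 / 0.04141 = 2.0111
β_P = Σ w_i β_i = 0.41×1.6967 + 0.20×1.9744 + 0.06×0.6440 + 0.28×1.4477 + 0.05×2.0111 = 1.6351
E(R_P) = R_f + β_P × MRP = 4.25% + 1.6351 × 7.60% = 16.68%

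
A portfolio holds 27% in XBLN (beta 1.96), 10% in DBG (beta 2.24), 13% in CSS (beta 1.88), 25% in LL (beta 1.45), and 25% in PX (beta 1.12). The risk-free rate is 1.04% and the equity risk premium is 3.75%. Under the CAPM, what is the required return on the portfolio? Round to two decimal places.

7.19%

β_P = Σ w_i β_i = 0.27×1.96 + 0.10×2.24 + 0.13×1.88 + 0.25×1.45 + 0.25×1.12 = 1.6401
E(R_P) = R_f + β_P × MRP = 1.04% + 1.6401 × 3.75% = 7.19%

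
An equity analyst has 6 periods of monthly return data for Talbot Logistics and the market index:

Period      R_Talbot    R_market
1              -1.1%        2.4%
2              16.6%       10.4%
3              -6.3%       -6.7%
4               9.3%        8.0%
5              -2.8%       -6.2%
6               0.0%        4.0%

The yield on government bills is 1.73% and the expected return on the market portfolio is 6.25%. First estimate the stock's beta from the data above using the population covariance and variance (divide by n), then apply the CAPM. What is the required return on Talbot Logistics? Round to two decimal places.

6.59%

Mean R_i = (-1.1 + 16.6 − 6.3 + 9.3 − 2.8 + 0.0) / 6 = 2.6167%
Mean R_m = (2.4 + 10.4 − 6.7 + 8.0 − 6.2 + 4.0) / 6 = 1.9833%
Σ(R_i − R̄_i)(R_m − R̄_m) = 272.8317  ⇒  Cov = 272.8317 / 6 = 45.4720
Σ(R_m − R̄_m)² = 253.6483  ⇒  Var(R_m) = 253.6483 / 6 = 42.2747
β = Cov / Var(R_m) = 45.4720 / 42.2747 = 1.0756
MRP = 6.25% − 1.73% = 4.52%
E(R) = R_f + β × MRP = 1.73% + 1.0756 × 4.52% = 6.59%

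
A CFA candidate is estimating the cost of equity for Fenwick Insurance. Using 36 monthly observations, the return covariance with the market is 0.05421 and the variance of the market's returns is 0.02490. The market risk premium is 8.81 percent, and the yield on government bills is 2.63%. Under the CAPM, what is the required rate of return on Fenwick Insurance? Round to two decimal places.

21.81%

β = Cov(R_i, R_m) / Var(R_m) = 0.05421 / 0.02490 = 2.1771
E(R) = R_f + β × MRP = 2.63% + 2.1771 × 8.81% = 21.81%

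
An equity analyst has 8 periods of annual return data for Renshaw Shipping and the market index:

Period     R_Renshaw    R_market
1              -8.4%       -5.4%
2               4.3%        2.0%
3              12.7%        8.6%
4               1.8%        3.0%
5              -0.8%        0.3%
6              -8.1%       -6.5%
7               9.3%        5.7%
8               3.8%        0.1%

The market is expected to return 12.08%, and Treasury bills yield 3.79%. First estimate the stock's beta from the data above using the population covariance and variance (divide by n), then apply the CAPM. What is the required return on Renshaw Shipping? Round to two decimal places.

15.55%

Mean R_i = (-8.4 + 4.3 + 12.7 + 1.8 − 0.8 − 8.1 + 9.3 + 3.8) / 8 = 1.8250%
Mean R_m = (-5.4 + 2.0 + 8.6 + 3.0 + 0.3 − 6.5 + 5.7 + 0.1) / 8 = 0.9750%
Σ(R_i − R̄_i)(R_m − R̄_m) = 260.1450  ⇒  Cov = 260.1450 / 8 = 32.5181
Σ(R_m − R̄_m)² = 183.3550  ⇒  Var(R_m) = 183.3550 / 8 = 22.9194
β = Cov / Var(R_m) = 32.5181 / 22.9194 = 1.4188
MRP = 12.08% − 3.79% = 8.29%
E(R) = R_f + β × MRP = 3.79% + 1.4188 × 8.29% = 15.55%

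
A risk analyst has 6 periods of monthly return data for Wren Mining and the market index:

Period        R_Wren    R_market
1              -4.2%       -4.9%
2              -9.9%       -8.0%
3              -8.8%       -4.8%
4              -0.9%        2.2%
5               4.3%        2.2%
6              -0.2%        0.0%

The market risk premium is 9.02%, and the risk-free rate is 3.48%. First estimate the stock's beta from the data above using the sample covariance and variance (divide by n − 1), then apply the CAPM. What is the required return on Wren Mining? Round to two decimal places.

Mean R_i = (-4.2 − 9.9 − 8.8 − 0.9 + 4.3 − 0.2) / 6 = -3.2833%
Mean R_m = (-4.9 − 8.0 − 4.8 + 2.2 + 2.2 + 0.0) / 6 = -2.2167%
Σ(R_i − R̄_i)(R_m − R̄_m) = 105.8317  ⇒  Cov = 105.8317 / 5 = 21.1663
Σ(R_m − R̄_m)² = 91.2483  ⇒  Var(R_m) = 91.2483 / 5 = 18.2497
β = Cov / Var(R_m) = 21.1663 / 18.2497 = 1.1598
E(R) = R_f + β × MRP = 3.48% + 1.1598 × 9.02% = 13.94%

13.94%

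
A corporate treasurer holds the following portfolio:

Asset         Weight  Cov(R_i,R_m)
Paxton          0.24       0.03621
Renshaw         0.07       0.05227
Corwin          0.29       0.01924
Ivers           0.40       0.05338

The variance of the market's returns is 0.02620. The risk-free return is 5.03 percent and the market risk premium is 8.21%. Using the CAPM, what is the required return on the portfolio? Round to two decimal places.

17.34%

β_Paxton = 0.03621 / 0.02620 = 1.3821
β_Renshaw = 0.05227 / 0.02620 = 1.9950
β_Corwin = 0.01924 / 0.02620 = 0.7344
β_Ivers = 0.05338 / 0.02620 = 2.0374
β_P = Σ w_i β_i = 0.24×1.3821 + 0.07×1.9950 + 0.29×0.7344 + 0.40×2.0374 = 1.4993
E(R_P) = R_f + β_P × MRP = 5.03% + 1.4993 × 8.21% = 17.34%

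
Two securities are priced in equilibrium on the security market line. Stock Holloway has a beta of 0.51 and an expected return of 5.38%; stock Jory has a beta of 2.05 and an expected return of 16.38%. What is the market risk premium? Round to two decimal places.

Both satisfy E(R) = R_f + β·MRP, so the slope of the SML is
MRP = (16.38% − 5.38%) / (2.05 − 0.51) = 11.00% / 1.54 = 7.1429%

7.14%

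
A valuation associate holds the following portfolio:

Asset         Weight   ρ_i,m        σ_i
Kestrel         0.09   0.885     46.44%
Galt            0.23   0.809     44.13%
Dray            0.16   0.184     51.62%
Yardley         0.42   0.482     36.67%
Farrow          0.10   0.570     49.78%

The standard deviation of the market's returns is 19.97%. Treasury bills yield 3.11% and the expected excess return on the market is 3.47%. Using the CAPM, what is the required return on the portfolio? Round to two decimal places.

7.23%

β_Kestrel = 0.885 × 46.44% / 19.97% = 2.0581
β_Galt = 0.809 × 44.13% / 19.97% = 1.7877
β_Dray = 0.184 × 51.62% / 19.97% = 0.4756
β_Yardley = 0.482 × 36.67% / 19.97% = 0.8851
β_Farrow = 0.570 × 49.78% / 19.97% = 1.4209
β_P = Σ w_i β_i = 0.09×2.0581 + 0.23×1.7877 + 0.16×0.4756 + 0.42×0.8851 + 0.10×1.4209 = 1.1863
E(R_P) = R_f + β_P × MRP = 3.11% + 1.1863 × 3.47% = 7.23%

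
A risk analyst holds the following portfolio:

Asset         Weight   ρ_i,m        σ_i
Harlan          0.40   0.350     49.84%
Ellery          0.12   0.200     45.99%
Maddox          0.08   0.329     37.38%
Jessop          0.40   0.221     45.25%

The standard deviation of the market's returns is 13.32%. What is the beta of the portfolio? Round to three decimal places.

β_Harlan = 0.350 × 49.84% / 13.32% = 1.3096
β_Ellery = 0.200 × 45.99% / 13.32% = 0.6905
β_Maddox = 0.329 × 37.38% / 13.32% = 0.9233
β_Jessop = 0.221 × 45.25% / 13.32% = 0.7508
β_P = Σ w_i β_i = 0.40×1.3096 + 0.12×0.6905 + 0.08×0.9233 + 0.40×0.7508 = 0.9809

0.981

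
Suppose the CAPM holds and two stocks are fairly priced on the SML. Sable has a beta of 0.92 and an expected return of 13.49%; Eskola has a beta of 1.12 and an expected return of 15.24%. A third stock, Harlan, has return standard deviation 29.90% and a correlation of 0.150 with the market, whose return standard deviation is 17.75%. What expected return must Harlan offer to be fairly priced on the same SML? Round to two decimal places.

7.65%

MRP = (15.24% − 13.49%) / (1.12 − 0.92) = 8.7500%
R_f = 13.49% − 0.92 × 8.7500% = 5.4400%
β_Harlan = ρ·σ_i/σ_m = 0.150 × 29.90 / 17.75 = 0.2527
E(R_Harlan) = R_f + β × MRP = 5.4400% + 0.2527 × 8.7500% = 7.65%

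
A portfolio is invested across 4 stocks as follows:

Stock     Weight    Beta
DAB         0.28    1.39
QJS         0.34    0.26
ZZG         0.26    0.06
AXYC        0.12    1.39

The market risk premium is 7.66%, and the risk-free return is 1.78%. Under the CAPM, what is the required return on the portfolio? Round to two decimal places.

β_P = Σ w_i β_i = 0.28×1.39 + 0.34×0.26 + 0.26×0.06 + 0.12×1.39 = 0.6600
E(R_P) = R_f + β_P × MRP = 1.78% + 0.6600 × 7.66% = 6.84%

6.84%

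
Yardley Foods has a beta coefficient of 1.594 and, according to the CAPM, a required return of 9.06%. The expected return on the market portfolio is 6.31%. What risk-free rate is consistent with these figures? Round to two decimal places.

E(R) = R_f + β(E(R_m) − R_f) = R_f(1 − β) + β·E(R_m)
9.06% = R_f × (1 − 1.594) + 1.594 × 6.31%
9.06% = R_f × -0.594 + 10.05814%
R_f = (9.06% − 10.05814%) / -0.594 = 1.68%

1.68%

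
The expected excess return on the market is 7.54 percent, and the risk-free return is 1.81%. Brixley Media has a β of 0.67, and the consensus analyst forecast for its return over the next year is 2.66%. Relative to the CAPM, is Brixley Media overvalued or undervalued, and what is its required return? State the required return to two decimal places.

Overvalued; required return 6.86%

Required return = R_f + β·MRP = 1.81% + 0.67 × 7.54% = 6.86%
Forecast 2.66% < required 6.86% → the stock plots below the SML → overvalued.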